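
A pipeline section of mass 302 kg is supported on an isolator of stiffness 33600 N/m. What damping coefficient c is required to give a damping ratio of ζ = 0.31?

c_c = 2√(k·m) = 2√(33600 × 302) = 6371 N·s/m.
c = ζ·c_c = 0.31 × 6371 = 1975 N·s/m.

1970 N·s/m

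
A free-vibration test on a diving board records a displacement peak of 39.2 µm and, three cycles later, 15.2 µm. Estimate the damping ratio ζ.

0.0502

Logarithmic decrement δ = (1/n)·ln(x₀/x_n) = (1/3)·ln(39.2/15.2) = (1/3)·ln(2.579) = 0.3158.
ζ = δ/√(4π² + δ²) = 0.3158/√(39.48 + 0.0997) = 0.3158/6.291 = 0.05020.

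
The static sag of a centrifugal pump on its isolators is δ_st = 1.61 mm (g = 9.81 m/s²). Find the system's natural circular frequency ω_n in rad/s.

78.1 rad/s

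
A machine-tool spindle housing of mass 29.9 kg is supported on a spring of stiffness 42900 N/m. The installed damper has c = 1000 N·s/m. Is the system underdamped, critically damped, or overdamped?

c_c = 2√(k·m) = 2265 N·s/m; ζ = c/c_c = 1000/2265 = 0.441.
Since ζ < 1 the system is underdamped.

underdamped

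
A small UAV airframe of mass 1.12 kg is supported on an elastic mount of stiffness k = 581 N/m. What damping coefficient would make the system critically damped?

c_c = 2√(k·m) = 2√(581.0 × 1.12) = 2 × 25.51 = 51.02 N·s/m.

51.0 N·s/m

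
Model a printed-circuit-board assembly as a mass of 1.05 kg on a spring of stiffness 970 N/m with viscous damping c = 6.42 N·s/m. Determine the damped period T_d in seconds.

ω_n = √(k/m) = √(970.0/1.05) = 30.39 rad/s.
Critical damping c_c = 2√(k·m) = 2√(970.0 × 1.05) = 63.83 N·s/m, so ζ = c/c_c = 6.42/63.83 = 0.1006.
ω_d = ω_n√(1 − ζ²) = 30.39 × √(1 − 0.0101) = 30.24 rad/s.
T_d = 2π/ω_d = 0.2078 s.

0.208 s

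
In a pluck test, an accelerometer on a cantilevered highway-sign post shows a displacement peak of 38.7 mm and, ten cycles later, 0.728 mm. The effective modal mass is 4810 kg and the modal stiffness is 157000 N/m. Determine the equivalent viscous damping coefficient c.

3470 N·s/m

Logarithmic decrement δ = (1/n)·ln(x₀/x_n) = (1/10)·ln(38.7/0.728) = (1/10)·ln(53.16) = 0.3973.
ζ = δ/√(4π² + δ²) = 0.3973/√(39.48 + 0.158) = 0.3973/6.296 = 0.06311.
c = ζ · 2√(km) = 0.06311 × 2√(157000 × 4810) = 0.06311 × 54960 = 3469 N·s/m.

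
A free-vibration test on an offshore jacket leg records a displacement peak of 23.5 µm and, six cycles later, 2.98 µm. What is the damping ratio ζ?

0.0547

Logarithmic decrement δ = (1/n)·ln(x₀/x_n) = (1/6)·ln(23.5/2.98) = (1/6)·ln(7.886) = 0.3442.
ζ = δ/√(4π² + δ²) = 0.3442/√(39.48 + 0.118) = 0.3442/6.293 = 0.05470.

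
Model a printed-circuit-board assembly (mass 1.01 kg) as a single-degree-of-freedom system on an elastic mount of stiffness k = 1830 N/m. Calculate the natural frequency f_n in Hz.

ω_n = √(k/m) = √(1830/1.01) = √1812 = 42.57 rad/s.
f_n = ω_n/(2π) = 42.57/6.283 = 6.775 Hz.

6.77 Hz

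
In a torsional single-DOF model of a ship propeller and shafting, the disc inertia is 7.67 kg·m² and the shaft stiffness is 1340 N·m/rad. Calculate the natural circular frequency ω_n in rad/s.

ω_n = √(k_t/J) = √(1340/7.67) = √174.7 = 13.22 rad/s.

13.2 rad/s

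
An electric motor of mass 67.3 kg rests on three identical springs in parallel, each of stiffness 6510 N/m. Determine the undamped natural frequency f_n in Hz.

2.71 Hz

Parallel springs add: k_eq = 3 × 6510 = 19530 N/m.
ω_n = √(k_eq/m) = √(19530/67.3) = √290.2 = 17.04 rad/s.
f_n = ω_n/(2π) = 17.04/6.283 = 2.711 Hz.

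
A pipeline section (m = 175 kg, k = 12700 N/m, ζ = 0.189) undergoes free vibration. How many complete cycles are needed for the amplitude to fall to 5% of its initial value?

3 cycles

Logarithmic decrement δ = 2πζ/√(1 − ζ²) = 2π × 0.1890/√(1 − 0.0357) = 1.209.
x_n/x₀ = e^(−nδ) ≤ 0.05; take ln: n ≥ ln(1/0.05)/δ = 2.996/1.209 = 2.477.
So 3 complete cycles are required.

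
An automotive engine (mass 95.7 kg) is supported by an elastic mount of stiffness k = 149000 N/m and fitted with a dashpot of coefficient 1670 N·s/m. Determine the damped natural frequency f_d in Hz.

6.12 Hz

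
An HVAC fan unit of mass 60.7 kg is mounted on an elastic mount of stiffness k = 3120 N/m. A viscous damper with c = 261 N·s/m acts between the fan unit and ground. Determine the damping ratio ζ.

0.300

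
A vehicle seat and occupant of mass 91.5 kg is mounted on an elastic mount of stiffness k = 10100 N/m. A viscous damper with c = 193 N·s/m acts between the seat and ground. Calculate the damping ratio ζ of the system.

0.100

ω_n = √(k/m) = √(10100/91.5) = 10.51 rad/s.
Critical damping c_c = 2√(k·m) = 2√(10100 × 91.5) = 1923 N·s/m, so ζ = c/c_c = 193/1923 = 0.1004.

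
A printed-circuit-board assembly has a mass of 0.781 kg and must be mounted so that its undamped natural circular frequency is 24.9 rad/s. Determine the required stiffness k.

484 N/m

k = m·ω_n² = 0.781 × 24.90² = 0.781 × 620.0 = 484.2 N/m.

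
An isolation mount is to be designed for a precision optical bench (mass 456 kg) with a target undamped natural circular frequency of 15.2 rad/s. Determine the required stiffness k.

105000 N/m

k = m·ω_n² = 456 × 15.20² = 456 × 231.0 = 105400 N/m.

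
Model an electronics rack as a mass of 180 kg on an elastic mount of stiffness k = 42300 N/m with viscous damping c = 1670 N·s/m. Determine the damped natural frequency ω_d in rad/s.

14.6 rad/s

ω_n = √(k/m) = √(42300/180) = 15.33 rad/s.
Critical damping c_c = 2√(k·m) = 2√(42300 × 180) = 5519 N·s/m, so ζ = c/c_c = 1670/5519 = 0.3026.
ω_d = ω_n√(1 − ζ²) = 15.33 × √(1 − 0.0916) = 14.61 rad/s.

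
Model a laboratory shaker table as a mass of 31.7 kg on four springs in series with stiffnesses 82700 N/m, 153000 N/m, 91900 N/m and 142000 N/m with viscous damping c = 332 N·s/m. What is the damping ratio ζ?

0.178

Series springs: 1/k_eq = 1/82700 + 1/153000 + 1/91900 + 1/142000 = 3.655×10^-5, so k_eq = 27360 N/m.
ω_n = √(k_eq/m) = √(27360/31.7) = 29.38 rad/s.
Critical damping c_c = 2√(k_eq·m) = 2√(27360 × 31.7) = 1863 N·s/m, so ζ = c/c_c = 332/1863 = 0.1783.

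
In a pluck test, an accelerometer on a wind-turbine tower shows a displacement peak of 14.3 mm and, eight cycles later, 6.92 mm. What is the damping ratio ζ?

0.0144

Logarithmic decrement δ = (1/n)·ln(x₀/x_n) = (1/8)·ln(14.3/6.92) = (1/8)·ln(2.066) = 0.09073.
ζ = δ/√(4π² + δ²) = 0.09073/√(39.48 + 0.00823) = 0.09073/6.284 = 0.01444.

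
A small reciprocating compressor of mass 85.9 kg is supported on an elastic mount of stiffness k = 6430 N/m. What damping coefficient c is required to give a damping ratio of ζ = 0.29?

431 N·s/m

c_c = 2√(k·m) = 2√(6430 × 85.9) = 1486 N·s/m.
c = ζ·c_c = 0.29 × 1486 = 431.1 N·s/m.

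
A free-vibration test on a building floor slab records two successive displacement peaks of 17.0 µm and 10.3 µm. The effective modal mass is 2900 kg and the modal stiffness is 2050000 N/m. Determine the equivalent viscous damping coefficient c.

Logarithmic decrement δ = (1/n)·ln(x₀/x_n) = (1/1)·ln(17.0/10.3) = (1/1)·ln(1.650) = 0.5011.
ζ = δ/√(4π² + δ²) = 0.5011/√(39.48 + 0.251) = 0.5011/6.303 = 0.07950.
c = ζ · 2√(km) = 0.07950 × 2√(2050000 × 2900) = 0.07950 × 154200 = 12260 N·s/m.

12300 N·s/m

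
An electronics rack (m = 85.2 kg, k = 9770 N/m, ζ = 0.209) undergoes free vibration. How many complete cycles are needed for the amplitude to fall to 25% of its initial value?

Logarithmic decrement δ = 2πζ/√(1 − ζ²) = 2π × 0.2090/√(1 − 0.0437) = 1.343.
x_n/x₀ = e^(−nδ) ≤ 0.25; take ln: n ≥ ln(1/0.25)/δ = 1.386/1.343 = 1.032.
So 2 complete cycles are required.

2 cycles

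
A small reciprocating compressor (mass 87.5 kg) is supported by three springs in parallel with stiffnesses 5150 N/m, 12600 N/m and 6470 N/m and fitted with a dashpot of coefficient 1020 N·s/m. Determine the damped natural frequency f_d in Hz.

2.48 Hz

Parallel springs add: k_eq = 5150 + 12600 + 6470 = 24220 N/m.
ω_n = √(k_eq/m) = √(24220/87.5) = 16.64 rad/s.
Critical damping c_c = 2√(k_eq·m) = 2√(24220 × 87.5) = 2912 N·s/m, so ζ = c/c_c = 1020/2912 = 0.3503.
ω_d = ω_n√(1 − ζ²) = 16.64 × √(1 − 0.123) = 15.58 rad/s.
f_d = ω_d/(2π) = 2.480 Hz.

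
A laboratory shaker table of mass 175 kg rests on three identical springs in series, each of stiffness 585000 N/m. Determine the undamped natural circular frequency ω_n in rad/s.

Series springs: 1/k_eq = 3/585000, so k_eq = 585000/3 = 195000 N/m.
ω_n = √(k_eq/m) = √(195000/175) = √1114 = 33.38 rad/s.

33.4 rad/s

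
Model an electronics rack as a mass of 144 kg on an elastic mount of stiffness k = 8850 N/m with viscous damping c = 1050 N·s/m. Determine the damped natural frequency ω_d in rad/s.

ω_n = √(k/m) = √(8850/144) = 7.840 rad/s.
Critical damping c_c = 2√(k·m) = 2√(8850 × 144) = 2258 N·s/m, so ζ = c/c_c = 1050/2258 = 0.4651.
ω_d = ω_n√(1 − ζ²) = 7.840 × √(1 − 0.216) = 6.940 rad/s.

6.94 rad/s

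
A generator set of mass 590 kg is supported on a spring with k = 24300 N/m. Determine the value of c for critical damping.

c_c = 2√(k·m) = 2√(24300 × 590) = 2 × 3786 = 7573 N·s/m.

7570 N·s/m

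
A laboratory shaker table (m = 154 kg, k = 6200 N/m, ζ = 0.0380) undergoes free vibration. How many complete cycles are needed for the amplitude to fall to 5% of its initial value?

Logarithmic decrement δ = 2πζ/√(1 − ζ²) = 2π × 0.03800/√(1 − 0.00144) = 0.2389.
x_n/x₀ = e^(−nδ) ≤ 0.05; take ln: n ≥ ln(1/0.05)/δ = 2.996/0.2389 = 12.54.
So 13 complete cycles are required.

13 cycles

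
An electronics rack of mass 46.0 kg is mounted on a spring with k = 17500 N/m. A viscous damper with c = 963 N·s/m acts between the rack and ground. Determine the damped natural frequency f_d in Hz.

2.62 Hz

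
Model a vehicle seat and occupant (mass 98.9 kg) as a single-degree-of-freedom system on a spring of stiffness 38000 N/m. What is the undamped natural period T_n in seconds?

0.321 s

ω_n = √(k/m) = √(38000/98.9) = √384.2 = 19.60 rad/s.
T_n = 2π/ω_n = 6.283/19.60 = 0.3205 s.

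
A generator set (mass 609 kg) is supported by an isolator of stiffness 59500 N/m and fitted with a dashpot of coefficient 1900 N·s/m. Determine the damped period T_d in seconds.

ω_n = √(k/m) = √(59500/609) = 9.884 rad/s.
Critical damping c_c = 2√(k·m) = 2√(59500 × 609) = 12040 N·s/m, so ζ = c/c_c = 1900/12040 = 0.1578.
ω_d = ω_n√(1 − ζ²) = 9.884 × √(1 − 0.0249) = 9.761 rad/s.
T_d = 2π/ω_d = 0.6437 s.

0.644 s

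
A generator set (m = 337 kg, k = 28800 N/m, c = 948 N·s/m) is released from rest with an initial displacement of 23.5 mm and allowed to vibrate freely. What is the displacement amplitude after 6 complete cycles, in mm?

ζ = c/(2√(km)) = 948/(2√(28800 × 337)) = 948/6231 = 0.1521.
Logarithmic decrement δ = 2πζ/√(1 − ζ²) = 2π × 0.1521/√(1 − 0.0231) = 0.9672.
After n cycles, x_n/x₀ = e^(−nδ), so x_6 = 23.5 × e^(−6 × 0.9672) = 23.5 × 0.003017 = 0.07090 mm.

0.0709 mm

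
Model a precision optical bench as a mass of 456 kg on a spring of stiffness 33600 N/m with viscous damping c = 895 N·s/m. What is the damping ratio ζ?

ω_n = √(k/m) = √(33600/456) = 8.584 rad/s.
Critical damping c_c = 2√(k·m) = 2√(33600 × 456) = 7829 N·s/m, so ζ = c/c_c = 895/7829 = 0.1143.

0.114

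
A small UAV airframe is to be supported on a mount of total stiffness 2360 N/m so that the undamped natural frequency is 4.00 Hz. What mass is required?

3.74 kg

ω_n = 2πf_n = 2π × 4.00 = 25.13 rad/s.
m = k/ω_n² = 2360/25.13² = 2360/631.7 = 3.736 kg.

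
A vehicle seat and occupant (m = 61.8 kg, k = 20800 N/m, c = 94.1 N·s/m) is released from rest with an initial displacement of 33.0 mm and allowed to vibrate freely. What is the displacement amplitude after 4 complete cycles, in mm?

ζ = c/(2√(km)) = 94.1/(2√(20800 × 61.8)) = 94.1/2268 = 0.04150.
Logarithmic decrement δ = 2πζ/√(1 − ζ²) = 2π × 0.04150/√(1 − 0.00172) = 0.2610.
After n cycles, x_n/x₀ = e^(−nδ), so x_4 = 33.0 × e^(−4 × 0.2610) = 33.0 × 0.3521 = 11.62 mm.

11.6 mm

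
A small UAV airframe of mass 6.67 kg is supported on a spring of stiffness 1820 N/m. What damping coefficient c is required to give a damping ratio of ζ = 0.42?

c_c = 2√(k·m) = 2√(1820 × 6.67) = 220.4 N·s/m.
c = ζ·c_c = 0.42 × 220.4 = 92.55 N·s/m.

92.6 N·s/m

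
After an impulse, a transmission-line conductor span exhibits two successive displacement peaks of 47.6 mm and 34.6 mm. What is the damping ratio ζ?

0.0507

Logarithmic decrement δ = (1/n)·ln(x₀/x_n) = (1/1)·ln(47.6/34.6) = (1/1)·ln(1.376) = 0.3190.
ζ = δ/√(4π² + δ²) = 0.3190/√(39.48 + 0.102) = 0.3190/6.291 = 0.05070.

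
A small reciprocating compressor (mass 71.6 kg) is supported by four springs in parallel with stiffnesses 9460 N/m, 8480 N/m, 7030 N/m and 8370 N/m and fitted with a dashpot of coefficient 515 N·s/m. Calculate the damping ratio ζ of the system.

0.167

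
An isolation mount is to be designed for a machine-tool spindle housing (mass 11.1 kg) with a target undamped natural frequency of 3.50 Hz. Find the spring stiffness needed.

5370 N/m

ω_n = 2πf_n = 2π × 3.50 = 21.99 rad/s.
k = m·ω_n² = 11.1 × 21.99² = 11.1 × 483.6 = 5368 N/m.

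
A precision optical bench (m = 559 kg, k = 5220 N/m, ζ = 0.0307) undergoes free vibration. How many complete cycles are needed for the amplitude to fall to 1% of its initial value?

Logarithmic decrement δ = 2πζ/√(1 − ζ²) = 2π × 0.03070/√(1 − 0.000942) = 0.1930.
x_n/x₀ = e^(−nδ) ≤ 0.01; take ln: n ≥ ln(1/0.01)/δ = 4.605/0.1930 = 23.86.
So 24 complete cycles are required.

24 cycles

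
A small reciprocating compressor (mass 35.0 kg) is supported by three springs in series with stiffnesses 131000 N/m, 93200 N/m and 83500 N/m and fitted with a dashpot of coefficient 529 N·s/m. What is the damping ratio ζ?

0.246

Series springs: 1/k_eq = 1/131000 + 1/93200 + 1/83500 = 3.034×10^-5, so k_eq = 32960 N/m.
ω_n = √(k_eq/m) = √(32960/35.0) = 30.69 rad/s.
Critical damping c_c = 2√(k_eq·m) = 2√(32960 × 35.0) = 2148 N·s/m, so ζ = c/c_c = 529/2148 = 0.2463.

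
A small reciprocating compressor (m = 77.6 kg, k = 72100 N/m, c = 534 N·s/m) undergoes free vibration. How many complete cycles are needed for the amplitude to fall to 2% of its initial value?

6 cycles

ζ = c/(2√(km)) = 534/(2√(72100 × 77.6)) = 534/4731 = 0.1129.
Logarithmic decrement δ = 2πζ/√(1 − ζ²) = 2π × 0.1129/√(1 − 0.0127) = 0.7138.
x_n/x₀ = e^(−nδ) ≤ 0.02; take ln: n ≥ ln(1/0.02)/δ = 3.912/0.7138 = 5.481.
So 6 complete cycles are required.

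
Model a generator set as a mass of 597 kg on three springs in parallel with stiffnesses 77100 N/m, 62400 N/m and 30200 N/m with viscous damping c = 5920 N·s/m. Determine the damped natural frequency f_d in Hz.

2.56 Hz

Parallel springs add: k_eq = 77100 + 62400 + 30200 = 169700 N/m.
ω_n = √(k_eq/m) = √(169700/597) = 16.86 rad/s.
Critical damping c_c = 2√(k_eq·m) = 2√(169700 × 597) = 20130 N·s/m, so ζ = c/c_c = 5920/20130 = 0.2941.
ω_d = ω_n√(1 − ζ²) = 16.86 × √(1 − 0.0865) = 16.11 rad/s.
f_d = ω_d/(2π) = 2.565 Hz.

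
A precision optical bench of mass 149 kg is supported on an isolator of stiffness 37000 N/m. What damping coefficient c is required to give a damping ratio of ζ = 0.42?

1970 N·s/m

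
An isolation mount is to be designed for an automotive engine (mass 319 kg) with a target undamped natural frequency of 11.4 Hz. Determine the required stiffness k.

ω_n = 2πf_n = 2π × 11.4 = 71.63 rad/s.
k = m·ω_n² = 319 × 71.63² = 319 × 5131 = 1637000 N/m.

1640000 N/m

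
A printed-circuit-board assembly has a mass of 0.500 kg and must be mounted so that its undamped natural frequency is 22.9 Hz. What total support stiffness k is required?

ω_n = 2πf_n = 2π × 22.9 = 143.9 rad/s.
k = m·ω_n² = 0.500 × 143.9² = 0.500 × 20700 = 10350 N/m.

10400 N/m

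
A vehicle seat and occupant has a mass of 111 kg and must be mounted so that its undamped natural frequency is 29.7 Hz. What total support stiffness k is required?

ω_n = 2πf_n = 2π × 29.7 = 186.6 rad/s.
k = m·ω_n² = 111 × 186.6² = 111 × 34820 = 3865000 N/m.

3870000 N/m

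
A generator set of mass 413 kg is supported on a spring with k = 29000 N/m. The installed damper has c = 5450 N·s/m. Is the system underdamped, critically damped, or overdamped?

underdamped

c_c = 2√(k·m) = 6922 N·s/m; ζ = c/c_c = 5450/6922 = 0.787.
Since ζ < 1 the system is underdamped.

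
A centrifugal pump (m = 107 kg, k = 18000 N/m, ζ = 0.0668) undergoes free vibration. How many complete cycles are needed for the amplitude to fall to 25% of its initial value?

4 cycles

Logarithmic decrement δ = 2πζ/√(1 − ζ²) = 2π × 0.06680/√(1 − 0.00446) = 0.4207.
x_n/x₀ = e^(−nδ) ≤ 0.25; take ln: n ≥ ln(1/0.25)/δ = 1.386/0.4207 = 3.296.
So 4 complete cycles are required.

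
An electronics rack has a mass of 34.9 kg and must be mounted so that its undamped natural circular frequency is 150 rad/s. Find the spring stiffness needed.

785000 N/m

k = m·ω_n² = 34.9 × 150.0² = 34.9 × 22500 = 785200 N/m.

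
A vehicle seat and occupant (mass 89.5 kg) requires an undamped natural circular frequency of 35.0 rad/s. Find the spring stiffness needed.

k = m·ω_n² = 89.5 × 35.00² = 89.5 × 1225 = 109600 N/m.

110000 N/m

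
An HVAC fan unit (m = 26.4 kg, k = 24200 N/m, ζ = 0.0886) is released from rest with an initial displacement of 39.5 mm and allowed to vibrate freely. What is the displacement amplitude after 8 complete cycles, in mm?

Logarithmic decrement δ = 2πζ/√(1 − ζ²) = 2π × 0.08860/√(1 − 0.00785) = 0.5589.
After n cycles, x_n/x₀ = e^(−nδ), so x_8 = 39.5 × e^(−8 × 0.5589) = 39.5 × 0.01143 = 0.4517 mm.

0.452 mm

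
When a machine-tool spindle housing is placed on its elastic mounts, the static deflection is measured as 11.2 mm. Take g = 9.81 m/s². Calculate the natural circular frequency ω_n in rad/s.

ω_n = √(g/δ_st) = √(9.81/0.0112) = √875.9 = 29.60 rad/s.

29.6 rad/s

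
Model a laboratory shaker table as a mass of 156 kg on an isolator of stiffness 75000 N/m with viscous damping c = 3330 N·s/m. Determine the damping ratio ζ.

0.487

ω_n = √(k/m) = √(75000/156) = 21.93 rad/s.
Critical damping c_c = 2√(k·m) = 2√(75000 × 156) = 6841 N·s/m, so ζ = c/c_c = 3330/6841 = 0.4868.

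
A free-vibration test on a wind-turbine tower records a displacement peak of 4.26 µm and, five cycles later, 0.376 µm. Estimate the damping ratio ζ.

Logarithmic decrement δ = (1/n)·ln(x₀/x_n) = (1/5)·ln(4.26/0.376) = (1/5)·ln(11.33) = 0.4855.
ζ = δ/√(4π² + δ²) = 0.4855/√(39.48 + 0.236) = 0.4855/6.302 = 0.07704.

0.0770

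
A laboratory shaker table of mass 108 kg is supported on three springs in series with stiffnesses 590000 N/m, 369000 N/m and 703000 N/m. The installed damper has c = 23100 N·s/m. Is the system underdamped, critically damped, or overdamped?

overdamped

Series springs: 1/k_eq = 1/590000 + 1/369000 + 1/703000 = 5.827×10^-6, so k_eq = 171600 N/m.
c_c = 2√(k_eq·m) = 8610 N·s/m; ζ = c/c_c = 23100/8610 = 2.68.
Since ζ > 1 the system is overdamped.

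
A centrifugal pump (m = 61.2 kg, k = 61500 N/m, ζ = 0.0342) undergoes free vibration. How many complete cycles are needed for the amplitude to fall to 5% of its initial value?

14 cycles

Logarithmic decrement δ = 2πζ/√(1 − ζ²) = 2π × 0.03420/√(1 − 0.00117) = 0.2150.
x_n/x₀ = e^(−nδ) ≤ 0.05; take ln: n ≥ ln(1/0.05)/δ = 2.996/0.2150 = 13.93.
So 14 complete cycles are required.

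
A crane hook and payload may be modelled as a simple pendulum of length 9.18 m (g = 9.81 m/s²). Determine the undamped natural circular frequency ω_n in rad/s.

For a simple pendulum ω_n = √(g/L) = √(9.81/9.18) = √1.069 = 1.034 rad/s.

1.03 rad/s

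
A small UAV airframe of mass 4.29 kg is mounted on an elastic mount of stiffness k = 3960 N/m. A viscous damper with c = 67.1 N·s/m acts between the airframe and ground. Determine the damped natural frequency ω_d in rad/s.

29.4 rad/s

ω_n = √(k/m) = √(3960/4.29) = 30.38 rad/s.
Critical damping c_c = 2√(k·m) = 2√(3960 × 4.29) = 260.7 N·s/m, so ζ = c/c_c = 67.1/260.7 = 0.2574.
ω_d = ω_n√(1 − ζ²) = 30.38 × √(1 − 0.0663) = 29.36 rad/s.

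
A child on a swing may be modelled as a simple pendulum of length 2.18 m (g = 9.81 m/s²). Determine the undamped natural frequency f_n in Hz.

For a simple pendulum ω_n = √(g/L) = √(9.81/2.18) = √4.500 = 2.121 rad/s.
f_n = ω_n/(2π) = 2.121/6.283 = 0.3376 Hz.

0.338 Hz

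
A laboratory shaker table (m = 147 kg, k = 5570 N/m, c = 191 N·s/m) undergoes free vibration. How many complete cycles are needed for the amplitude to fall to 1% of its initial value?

7 cycles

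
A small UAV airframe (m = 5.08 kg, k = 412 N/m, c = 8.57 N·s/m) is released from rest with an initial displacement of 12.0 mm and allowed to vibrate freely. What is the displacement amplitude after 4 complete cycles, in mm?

1.13 mm

ζ = c/(2√(km)) = 8.57/(2√(412 × 5.08)) = 8.57/91.50 = 0.09366.
Logarithmic decrement δ = 2πζ/√(1 − ζ²) = 2π × 0.09366/√(1 − 0.00877) = 0.5911.
After n cycles, x_n/x₀ = e^(−nδ), so x_4 = 12.0 × e^(−4 × 0.5911) = 12.0 × 0.09400 = 1.128 mm.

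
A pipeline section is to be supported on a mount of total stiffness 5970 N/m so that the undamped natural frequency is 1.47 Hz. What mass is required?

70.0 kg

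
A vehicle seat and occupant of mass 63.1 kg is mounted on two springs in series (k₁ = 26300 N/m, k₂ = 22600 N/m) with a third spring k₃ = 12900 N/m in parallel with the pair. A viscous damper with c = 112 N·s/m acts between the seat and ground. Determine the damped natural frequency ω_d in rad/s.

19.9 rad/s

Series pair: k_s = k₁k₂/(k₁+k₂) = (26300)(22600)/(26300 + 22600) = 12160 N/m. In parallel with k₃: k_eq = 12160 + 12900 = 25060 N/m.
ω_n = √(k_eq/m) = √(25060/63.1) = 19.93 rad/s.
Critical damping c_c = 2√(k_eq·m) = 2√(25060 × 63.1) = 2515 N·s/m, so ζ = c/c_c = 112/2515 = 0.04454.
ω_d = ω_n√(1 − ζ²) = 19.93 × √(1 − 0.00198) = 19.91 rad/s.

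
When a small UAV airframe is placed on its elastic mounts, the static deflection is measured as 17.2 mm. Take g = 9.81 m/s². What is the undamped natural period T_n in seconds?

0.263 s

ω_n = √(g/δ_st) = √(9.81/0.0172) = √570.3 = 23.88 rad/s.
T_n = 2π/ω_n = 6.283/23.88 = 0.2631 s.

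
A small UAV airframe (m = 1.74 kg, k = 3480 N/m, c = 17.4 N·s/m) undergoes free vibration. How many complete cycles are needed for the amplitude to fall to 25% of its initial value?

ζ = c/(2√(km)) = 17.4/(2√(3480 × 1.74)) = 17.4/155.6 = 0.1118.
Logarithmic decrement δ = 2πζ/√(1 − ζ²) = 2π × 0.1118/√(1 − 0.0125) = 0.7069.
x_n/x₀ = e^(−nδ) ≤ 0.25; take ln: n ≥ ln(1/0.25)/δ = 1.386/0.7069 = 1.961.
So 2 complete cycles are required.

2 cycles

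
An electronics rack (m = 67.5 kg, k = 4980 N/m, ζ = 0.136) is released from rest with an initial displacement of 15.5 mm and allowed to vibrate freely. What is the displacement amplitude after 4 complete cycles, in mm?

Logarithmic decrement δ = 2πζ/√(1 − ζ²) = 2π × 0.1360/√(1 − 0.0185) = 0.8625.
After n cycles, x_n/x₀ = e^(−nδ), so x_4 = 15.5 × e^(−4 × 0.8625) = 15.5 × 0.03174 = 0.4920 mm.

0.492 mm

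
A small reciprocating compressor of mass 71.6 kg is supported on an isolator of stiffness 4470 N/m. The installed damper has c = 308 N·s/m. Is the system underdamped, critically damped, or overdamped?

c_c = 2√(k·m) = 1131 N·s/m; ζ = c/c_c = 308/1131 = 0.272.
Since ζ < 1 the system is underdamped.

underdamped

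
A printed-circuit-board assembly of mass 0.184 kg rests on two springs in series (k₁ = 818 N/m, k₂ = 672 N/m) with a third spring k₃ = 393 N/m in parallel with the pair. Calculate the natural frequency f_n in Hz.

Series pair: k_s = k₁k₂/(k₁+k₂) = (818)(672)/(818 + 672) = 368.9 N/m. In parallel with k₃: k_eq = 368.9 + 393 = 761.9 N/m.
ω_n = √(k_eq/m) = √(761.9/0.184) = √4141 = 64.35 rad/s.
f_n = ω_n/(2π) = 64.35/6.283 = 10.24 Hz.

10.2 Hz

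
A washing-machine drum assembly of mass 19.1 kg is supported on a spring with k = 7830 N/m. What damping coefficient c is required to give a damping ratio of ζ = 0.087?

c_c = 2√(k·m) = 2√(7830 × 19.1) = 773.4 N·s/m.
c = ζ·c_c = 0.087 × 773.4 = 67.29 N·s/m.

67.3 N·s/m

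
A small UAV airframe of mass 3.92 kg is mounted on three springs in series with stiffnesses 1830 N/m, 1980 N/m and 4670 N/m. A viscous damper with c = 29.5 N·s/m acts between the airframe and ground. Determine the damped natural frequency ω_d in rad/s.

Series springs: 1/k_eq = 1/1830 + 1/1980 + 1/4670 = 0.001266, so k_eq = 790.1 N/m.
ω_n = √(k_eq/m) = √(790.1/3.92) = 14.20 rad/s.
Critical damping c_c = 2√(k_eq·m) = 2√(790.1 × 3.92) = 111.3 N·s/m, so ζ = c/c_c = 29.5/111.3 = 0.2650.
ω_d = ω_n√(1 − ζ²) = 14.20 × √(1 − 0.0702) = 13.69 rad/s.

13.7 rad/s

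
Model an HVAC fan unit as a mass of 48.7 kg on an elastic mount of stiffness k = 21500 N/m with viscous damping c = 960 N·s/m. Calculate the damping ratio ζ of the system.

ω_n = √(k/m) = √(21500/48.7) = 21.01 rad/s.
Critical damping c_c = 2√(k·m) = 2√(21500 × 48.7) = 2047 N·s/m, so ζ = c/c_c = 960/2047 = 0.4691.

0.469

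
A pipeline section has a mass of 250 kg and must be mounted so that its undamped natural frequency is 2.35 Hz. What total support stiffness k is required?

ω_n = 2πf_n = 2π × 2.35 = 14.77 rad/s.
k = m·ω_n² = 250 × 14.77² = 250 × 218.0 = 54500 N/m.

54500 N/m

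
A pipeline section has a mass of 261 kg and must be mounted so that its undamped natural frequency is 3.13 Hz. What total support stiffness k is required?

101000 N/m

ω_n = 2πf_n = 2π × 3.13 = 19.67 rad/s.
k = m·ω_n² = 261 × 19.67² = 261 × 386.8 = 100900 N/m.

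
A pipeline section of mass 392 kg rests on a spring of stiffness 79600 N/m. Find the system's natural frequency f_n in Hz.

ω_n = √(k/m) = √(79600/392) = √203.1 = 14.25 rad/s.
f_n = ω_n/(2π) = 14.25/6.283 = 2.268 Hz.

2.27 Hz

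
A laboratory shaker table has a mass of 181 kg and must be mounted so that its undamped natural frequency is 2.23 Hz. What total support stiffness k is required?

35500 N/m

ω_n = 2πf_n = 2π × 2.23 = 14.01 rad/s.
k = m·ω_n² = 181 × 14.01² = 181 × 196.3 = 35530 N/m.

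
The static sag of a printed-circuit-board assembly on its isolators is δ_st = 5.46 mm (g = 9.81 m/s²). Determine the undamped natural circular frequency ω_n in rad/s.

ω_n = √(g/δ_st) = √(9.81/0.00546) = √1797 = 42.39 rad/s.

42.4 rad/s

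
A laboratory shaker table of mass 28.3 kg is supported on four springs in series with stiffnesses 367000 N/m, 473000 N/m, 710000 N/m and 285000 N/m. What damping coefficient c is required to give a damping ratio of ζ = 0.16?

545 N·s/m

Series springs: 1/k_eq = 1/367000 + 1/473000 + 1/710000 + 1/285000 = 9.756×10^-6, so k_eq = 102500 N/m.
c_c = 2√(k_eq·m) = 2√(102500 × 28.3) = 3406 N·s/m.
c = ζ·c_c = 0.16 × 3406 = 545.0 N·s/m.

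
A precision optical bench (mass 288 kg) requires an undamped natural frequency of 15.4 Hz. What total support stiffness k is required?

ω_n = 2πf_n = 2π × 15.4 = 96.76 rad/s.
k = m·ω_n² = 288 × 96.76² = 288 × 9363 = 2696000 N/m.

2700000 N/m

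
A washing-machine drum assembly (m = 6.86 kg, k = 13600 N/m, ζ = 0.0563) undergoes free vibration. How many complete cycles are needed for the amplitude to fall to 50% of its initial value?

2 cycles

Logarithmic decrement δ = 2πζ/√(1 − ζ²) = 2π × 0.05630/√(1 − 0.00317) = 0.3543.
x_n/x₀ = e^(−nδ) ≤ 0.5; take ln: n ≥ ln(1/0.5)/δ = 0.6931/0.3543 = 1.956.
So 2 complete cycles are required.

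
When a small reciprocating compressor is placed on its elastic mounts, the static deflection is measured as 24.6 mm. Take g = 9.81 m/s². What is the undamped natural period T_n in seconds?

0.315 s

ω_n = √(g/δ_st) = √(9.81/0.0246) = √398.8 = 19.97 rad/s.
T_n = 2π/ω_n = 6.283/19.97 = 0.3146 s.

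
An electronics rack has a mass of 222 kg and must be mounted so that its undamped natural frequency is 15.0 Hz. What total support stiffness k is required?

1970000 N/m

ω_n = 2πf_n = 2π × 15.0 = 94.25 rad/s.
k = m·ω_n² = 222 × 94.25² = 222 × 8883 = 1972000 N/m.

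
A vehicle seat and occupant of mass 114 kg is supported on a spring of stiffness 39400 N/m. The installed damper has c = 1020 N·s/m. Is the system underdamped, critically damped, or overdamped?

c_c = 2√(k·m) = 4239 N·s/m; ζ = c/c_c = 1020/4239 = 0.241.
Since ζ < 1 the system is underdamped.

underdamped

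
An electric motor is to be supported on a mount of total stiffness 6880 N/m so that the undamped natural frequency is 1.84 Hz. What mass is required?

51.5 kg

ω_n = 2πf_n = 2π × 1.84 = 11.56 rad/s.
m = k/ω_n² = 6880/11.56² = 6880/133.7 = 51.47 kg.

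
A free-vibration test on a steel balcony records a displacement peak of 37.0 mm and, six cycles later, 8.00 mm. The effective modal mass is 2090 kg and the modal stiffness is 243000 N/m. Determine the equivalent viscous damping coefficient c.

1830 N·s/m

Logarithmic decrement δ = (1/n)·ln(x₀/x_n) = (1/6)·ln(37.0/8.00) = (1/6)·ln(4.625) = 0.2552.
ζ = δ/√(4π² + δ²) = 0.2552/√(39.48 + 0.0652) = 0.2552/6.288 = 0.04059.
c = ζ · 2√(km) = 0.04059 × 2√(243000 × 2090) = 0.04059 × 45070 = 1829 N·s/m.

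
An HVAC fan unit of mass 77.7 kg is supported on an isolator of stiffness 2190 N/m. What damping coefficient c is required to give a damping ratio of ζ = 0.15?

c_c = 2√(k·m) = 2√(2190 × 77.7) = 825.0 N·s/m.
c = ζ·c_c = 0.15 × 825.0 = 123.8 N·s/m.

124 N·s/m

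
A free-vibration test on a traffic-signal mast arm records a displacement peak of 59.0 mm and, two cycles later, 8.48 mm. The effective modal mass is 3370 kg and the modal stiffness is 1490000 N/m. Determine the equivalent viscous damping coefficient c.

21600 N·s/m

Logarithmic decrement δ = (1/n)·ln(x₀/x_n) = (1/2)·ln(59.0/8.48) = (1/2)·ln(6.958) = 0.9699.
ζ = δ/√(4π² + δ²) = 0.9699/√(39.48 + 0.941) = 0.9699/6.358 = 0.1526.
c = ζ · 2√(km) = 0.1526 × 2√(1490000 × 3370) = 0.1526 × 141700 = 21620 N·s/m.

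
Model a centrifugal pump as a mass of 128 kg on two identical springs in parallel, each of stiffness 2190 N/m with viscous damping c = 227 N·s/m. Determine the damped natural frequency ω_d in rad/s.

5.78 rad/s

Parallel springs add: k_eq = 2 × 2190 = 4380 N/m.
ω_n = √(k_eq/m) = √(4380/128) = 5.850 rad/s.
Critical damping c_c = 2√(k_eq·m) = 2√(4380 × 128) = 1498 N·s/m, so ζ = c/c_c = 227/1498 = 0.1516.
ω_d = ω_n√(1 − ζ²) = 5.850 × √(1 − 0.0230) = 5.782 rad/s.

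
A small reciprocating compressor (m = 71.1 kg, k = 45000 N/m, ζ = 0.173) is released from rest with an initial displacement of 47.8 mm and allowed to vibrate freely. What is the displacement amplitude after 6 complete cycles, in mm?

0.0636 mm

Logarithmic decrement δ = 2πζ/√(1 − ζ²) = 2π × 0.1730/√(1 − 0.0299) = 1.104.
After n cycles, x_n/x₀ = e^(−nδ), so x_6 = 47.8 × e^(−6 × 1.104) = 47.8 × 0.001331 = 0.06362 mm.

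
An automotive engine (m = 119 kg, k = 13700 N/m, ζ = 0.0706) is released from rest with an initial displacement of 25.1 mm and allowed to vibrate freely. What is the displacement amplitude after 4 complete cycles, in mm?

4.24 mm

Logarithmic decrement δ = 2πζ/√(1 − ζ²) = 2π × 0.07060/√(1 − 0.00498) = 0.4447.
After n cycles, x_n/x₀ = e^(−nδ), so x_4 = 25.1 × e^(−4 × 0.4447) = 25.1 × 0.1688 = 4.238 mm.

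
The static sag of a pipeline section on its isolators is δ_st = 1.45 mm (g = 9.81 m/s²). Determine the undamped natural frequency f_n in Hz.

ω_n = √(g/δ_st) = √(9.81/0.00145) = √6766 = 82.25 rad/s.
f_n = ω_n/(2π) = 82.25/6.283 = 13.09 Hz.

13.1 Hz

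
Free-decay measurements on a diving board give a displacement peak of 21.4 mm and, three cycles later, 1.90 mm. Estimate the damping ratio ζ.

0.127

Logarithmic decrement δ = (1/n)·ln(x₀/x_n) = (1/3)·ln(21.4/1.90) = (1/3)·ln(11.26) = 0.8072.
ζ = δ/√(4π² + δ²) = 0.8072/√(39.48 + 0.652) = 0.8072/6.335 = 0.1274.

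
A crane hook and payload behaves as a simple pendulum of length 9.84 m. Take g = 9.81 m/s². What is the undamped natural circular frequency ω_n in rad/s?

For a simple pendulum ω_n = √(g/L) = √(9.81/9.84) = √0.9970 = 0.9985 rad/s.

0.998 rad/s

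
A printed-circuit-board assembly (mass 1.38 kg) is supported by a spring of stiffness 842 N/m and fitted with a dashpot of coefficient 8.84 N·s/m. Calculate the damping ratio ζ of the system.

0.130

ω_n = √(k/m) = √(842.0/1.38) = 24.70 rad/s.
Critical damping c_c = 2√(k·m) = 2√(842.0 × 1.38) = 68.18 N·s/m, so ζ = c/c_c = 8.84/68.18 = 0.1297.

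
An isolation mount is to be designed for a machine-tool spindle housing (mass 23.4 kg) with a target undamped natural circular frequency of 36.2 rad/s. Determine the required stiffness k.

k = m·ω_n² = 23.4 × 36.20² = 23.4 × 1310 = 30660 N/m.

30700 N/m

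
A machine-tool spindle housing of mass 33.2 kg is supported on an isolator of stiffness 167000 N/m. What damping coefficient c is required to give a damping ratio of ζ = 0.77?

c_c = 2√(k·m) = 2√(167000 × 33.2) = 4709 N·s/m.
c = ζ·c_c = 0.77 × 4709 = 3626 N·s/m.

3630 N·s/m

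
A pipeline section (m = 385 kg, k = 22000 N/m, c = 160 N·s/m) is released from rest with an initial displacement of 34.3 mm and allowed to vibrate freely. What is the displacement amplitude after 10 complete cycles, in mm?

ζ = c/(2√(km)) = 160/(2√(22000 × 385)) = 160/5821 = 0.02749.
Logarithmic decrement δ = 2πζ/√(1 − ζ²) = 2π × 0.02749/√(1 − 0.000756) = 0.1728.
After n cycles, x_n/x₀ = e^(−nδ), so x_10 = 34.3 × e^(−10 × 0.1728) = 34.3 × 0.1777 = 6.094 mm.

6.09 mm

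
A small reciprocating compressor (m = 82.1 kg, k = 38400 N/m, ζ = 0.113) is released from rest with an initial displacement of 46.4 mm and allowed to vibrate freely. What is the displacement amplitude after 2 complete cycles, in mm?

Logarithmic decrement δ = 2πζ/√(1 − ζ²) = 2π × 0.1130/√(1 − 0.0128) = 0.7146.
After n cycles, x_n/x₀ = e^(−nδ), so x_2 = 46.4 × e^(−2 × 0.7146) = 46.4 × 0.2395 = 11.11 mm.

11.1 mm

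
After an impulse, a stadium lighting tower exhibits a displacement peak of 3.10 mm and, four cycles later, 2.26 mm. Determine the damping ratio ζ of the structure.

0.0126

Logarithmic decrement δ = (1/n)·ln(x₀/x_n) = (1/4)·ln(3.10/2.26) = (1/4)·ln(1.372) = 0.07901.
ζ = δ/√(4π² + δ²) = 0.07901/√(39.48 + 0.00624) = 0.07901/6.284 = 0.01257.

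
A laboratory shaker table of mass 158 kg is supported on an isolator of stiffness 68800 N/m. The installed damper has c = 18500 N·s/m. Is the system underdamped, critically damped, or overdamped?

overdamped

c_c = 2√(k·m) = 6594 N·s/m; ζ = c/c_c = 18500/6594 = 2.81.
Since ζ > 1 the system is overdamped.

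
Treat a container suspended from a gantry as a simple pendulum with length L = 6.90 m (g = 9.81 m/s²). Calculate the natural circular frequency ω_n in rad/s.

For a simple pendulum ω_n = √(g/L) = √(9.81/6.90) = √1.422 = 1.192 rad/s.

1.19 rad/s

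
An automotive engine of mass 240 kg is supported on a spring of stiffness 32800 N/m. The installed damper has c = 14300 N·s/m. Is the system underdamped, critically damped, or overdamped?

c_c = 2√(k·m) = 5611 N·s/m; ζ = c/c_c = 14300/5611 = 2.55.
Since ζ > 1 the system is overdamped.

overdamped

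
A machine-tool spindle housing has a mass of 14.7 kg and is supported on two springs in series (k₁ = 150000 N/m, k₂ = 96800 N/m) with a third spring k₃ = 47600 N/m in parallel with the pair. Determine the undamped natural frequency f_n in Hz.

Series pair: k_s = k₁k₂/(k₁+k₂) = (150000)(96800)/(150000 + 96800) = 58830 N/m. In parallel with k₃: k_eq = 58830 + 47600 = 106400 N/m.
ω_n = √(k_eq/m) = √(106400/14.7) = √7240 = 85.09 rad/s.
f_n = ω_n/(2π) = 85.09/6.283 = 13.54 Hz.

13.5 Hz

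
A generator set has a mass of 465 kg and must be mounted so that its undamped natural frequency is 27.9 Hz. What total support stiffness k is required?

ω_n = 2πf_n = 2π × 27.9 = 175.3 rad/s.
k = m·ω_n² = 465 × 175.3² = 465 × 30730 = 14290000 N/m.

14300000 N/m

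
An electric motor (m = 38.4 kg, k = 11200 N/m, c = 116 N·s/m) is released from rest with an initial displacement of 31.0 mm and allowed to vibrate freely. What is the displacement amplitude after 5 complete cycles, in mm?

1.91 mm

ζ = c/(2√(km)) = 116/(2√(11200 × 38.4)) = 116/1312 = 0.08844.
Logarithmic decrement δ = 2πζ/√(1 − ζ²) = 2π × 0.08844/√(1 − 0.00782) = 0.5579.
After n cycles, x_n/x₀ = e^(−nδ), so x_5 = 31.0 × e^(−5 × 0.5579) = 31.0 × 0.06146 = 1.905 mm.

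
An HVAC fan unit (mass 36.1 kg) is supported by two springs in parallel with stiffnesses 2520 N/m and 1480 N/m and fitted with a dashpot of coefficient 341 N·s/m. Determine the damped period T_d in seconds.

0.668 s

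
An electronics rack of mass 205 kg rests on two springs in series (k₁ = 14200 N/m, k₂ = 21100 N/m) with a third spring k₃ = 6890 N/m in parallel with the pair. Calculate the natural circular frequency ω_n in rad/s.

8.66 rad/s

Series pair: k_s = k₁k₂/(k₁+k₂) = (14200)(21100)/(14200 + 21100) = 8488 N/m. In parallel with k₃: k_eq = 8488 + 6890 = 15380 N/m.
ω_n = √(k_eq/m) = √(15380/205) = √75.01 = 8.661 rad/s.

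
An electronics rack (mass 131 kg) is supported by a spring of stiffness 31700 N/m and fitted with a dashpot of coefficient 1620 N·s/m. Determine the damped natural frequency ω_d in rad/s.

14.3 rad/s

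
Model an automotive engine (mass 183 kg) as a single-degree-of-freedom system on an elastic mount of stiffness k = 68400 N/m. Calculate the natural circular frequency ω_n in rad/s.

19.3 rad/s

ω_n = √(k/m) = √(68400/183) = √373.8 = 19.33 rad/s.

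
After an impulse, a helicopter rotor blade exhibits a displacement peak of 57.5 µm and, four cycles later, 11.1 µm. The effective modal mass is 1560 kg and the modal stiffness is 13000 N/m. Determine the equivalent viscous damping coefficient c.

588 N·s/m

Logarithmic decrement δ = (1/n)·ln(x₀/x_n) = (1/4)·ln(57.5/11.1) = (1/4)·ln(5.180) = 0.4112.
ζ = δ/√(4π² + δ²) = 0.4112/√(39.48 + 0.169) = 0.4112/6.297 = 0.06531.
c = ζ · 2√(km) = 0.06531 × 2√(13000 × 1560) = 0.06531 × 9007 = 588.2 N·s/m.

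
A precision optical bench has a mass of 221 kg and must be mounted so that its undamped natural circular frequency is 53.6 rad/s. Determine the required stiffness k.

635000 N/m

k = m·ω_n² = 221 × 53.60² = 221 × 2873 = 634900 N/m.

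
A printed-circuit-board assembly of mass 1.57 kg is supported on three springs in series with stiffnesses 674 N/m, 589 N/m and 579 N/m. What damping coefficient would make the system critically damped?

35.8 N·s/m

Series springs: 1/k_eq = 1/674 + 1/589 + 1/579 = 0.004909, so k_eq = 203.7 N/m.
c_c = 2√(k_eq·m) = 2√(203.7 × 1.57) = 2 × 17.88 = 35.77 N·s/m.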